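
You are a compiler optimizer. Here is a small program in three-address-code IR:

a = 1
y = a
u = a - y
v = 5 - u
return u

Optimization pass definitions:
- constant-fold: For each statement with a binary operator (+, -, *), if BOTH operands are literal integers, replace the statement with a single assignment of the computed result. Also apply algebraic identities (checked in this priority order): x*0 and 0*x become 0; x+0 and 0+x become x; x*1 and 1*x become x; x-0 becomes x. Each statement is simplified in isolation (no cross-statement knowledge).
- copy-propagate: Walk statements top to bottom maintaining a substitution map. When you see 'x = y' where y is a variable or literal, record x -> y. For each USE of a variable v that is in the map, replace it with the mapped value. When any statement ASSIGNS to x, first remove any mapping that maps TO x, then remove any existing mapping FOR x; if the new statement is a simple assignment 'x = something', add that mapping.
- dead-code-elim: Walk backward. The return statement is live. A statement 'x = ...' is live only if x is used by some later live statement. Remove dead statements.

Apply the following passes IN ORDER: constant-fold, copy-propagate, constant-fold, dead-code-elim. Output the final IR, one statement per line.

Answer: u = 0
return u

Derivation:
Initial IR:
  a = 1
  y = a
  u = a - y
  v = 5 - u
  return u
After constant-fold (5 stmts):
  a = 1
  y = a
  u = a - y
  v = 5 - u
  return u
After copy-propagate (5 stmts):
  a = 1
  y = 1
  u = 1 - 1
  v = 5 - u
  return u
After constant-fold (5 stmts):
  a = 1
  y = 1
  u = 0
  v = 5 - u
  return u
After dead-code-elim (2 stmts):
  u = 0
  return u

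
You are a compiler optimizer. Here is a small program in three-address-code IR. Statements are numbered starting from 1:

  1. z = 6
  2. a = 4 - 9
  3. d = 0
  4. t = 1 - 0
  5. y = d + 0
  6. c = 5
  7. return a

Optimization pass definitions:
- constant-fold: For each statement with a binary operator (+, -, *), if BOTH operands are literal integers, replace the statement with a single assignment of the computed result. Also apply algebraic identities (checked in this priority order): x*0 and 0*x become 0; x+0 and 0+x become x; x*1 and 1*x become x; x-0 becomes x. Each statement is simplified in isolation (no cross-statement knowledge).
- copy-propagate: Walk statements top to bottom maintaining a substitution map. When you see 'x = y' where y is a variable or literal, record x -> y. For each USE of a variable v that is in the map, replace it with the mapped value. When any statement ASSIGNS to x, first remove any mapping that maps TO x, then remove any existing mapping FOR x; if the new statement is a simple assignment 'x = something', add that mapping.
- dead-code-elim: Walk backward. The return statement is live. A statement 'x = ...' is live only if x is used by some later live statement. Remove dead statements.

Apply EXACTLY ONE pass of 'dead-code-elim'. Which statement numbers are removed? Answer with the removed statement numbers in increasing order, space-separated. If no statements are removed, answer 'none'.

Backward liveness scan:
Stmt 1 'z = 6': DEAD (z not in live set [])
Stmt 2 'a = 4 - 9': KEEP (a is live); live-in = []
Stmt 3 'd = 0': DEAD (d not in live set ['a'])
Stmt 4 't = 1 - 0': DEAD (t not in live set ['a'])
Stmt 5 'y = d + 0': DEAD (y not in live set ['a'])
Stmt 6 'c = 5': DEAD (c not in live set ['a'])
Stmt 7 'return a': KEEP (return); live-in = ['a']
Removed statement numbers: [1, 3, 4, 5, 6]
Surviving IR:
  a = 4 - 9
  return a

Answer: 1 3 4 5 6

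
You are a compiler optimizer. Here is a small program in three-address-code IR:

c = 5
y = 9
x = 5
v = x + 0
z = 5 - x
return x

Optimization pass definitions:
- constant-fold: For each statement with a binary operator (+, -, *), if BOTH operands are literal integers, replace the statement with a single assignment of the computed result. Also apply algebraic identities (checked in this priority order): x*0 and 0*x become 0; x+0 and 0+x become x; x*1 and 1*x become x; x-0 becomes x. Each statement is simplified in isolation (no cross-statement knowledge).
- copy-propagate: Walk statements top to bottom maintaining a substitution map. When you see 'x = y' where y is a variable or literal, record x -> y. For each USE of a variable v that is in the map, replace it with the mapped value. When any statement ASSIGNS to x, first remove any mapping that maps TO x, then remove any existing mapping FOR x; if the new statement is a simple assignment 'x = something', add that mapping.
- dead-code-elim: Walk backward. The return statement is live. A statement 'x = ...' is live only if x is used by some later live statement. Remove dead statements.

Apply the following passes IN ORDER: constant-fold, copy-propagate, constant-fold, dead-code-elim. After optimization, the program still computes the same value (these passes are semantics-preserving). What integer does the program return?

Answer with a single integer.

Initial IR:
  c = 5
  y = 9
  x = 5
  v = x + 0
  z = 5 - x
  return x
After constant-fold (6 stmts):
  c = 5
  y = 9
  x = 5
  v = x
  z = 5 - x
  return x
After copy-propagate (6 stmts):
  c = 5
  y = 9
  x = 5
  v = 5
  z = 5 - 5
  return 5
After constant-fold (6 stmts):
  c = 5
  y = 9
  x = 5
  v = 5
  z = 0
  return 5
After dead-code-elim (1 stmts):
  return 5
Evaluate:
  c = 5  =>  c = 5
  y = 9  =>  y = 9
  x = 5  =>  x = 5
  v = x + 0  =>  v = 5
  z = 5 - x  =>  z = 0
  return x = 5

Answer: 5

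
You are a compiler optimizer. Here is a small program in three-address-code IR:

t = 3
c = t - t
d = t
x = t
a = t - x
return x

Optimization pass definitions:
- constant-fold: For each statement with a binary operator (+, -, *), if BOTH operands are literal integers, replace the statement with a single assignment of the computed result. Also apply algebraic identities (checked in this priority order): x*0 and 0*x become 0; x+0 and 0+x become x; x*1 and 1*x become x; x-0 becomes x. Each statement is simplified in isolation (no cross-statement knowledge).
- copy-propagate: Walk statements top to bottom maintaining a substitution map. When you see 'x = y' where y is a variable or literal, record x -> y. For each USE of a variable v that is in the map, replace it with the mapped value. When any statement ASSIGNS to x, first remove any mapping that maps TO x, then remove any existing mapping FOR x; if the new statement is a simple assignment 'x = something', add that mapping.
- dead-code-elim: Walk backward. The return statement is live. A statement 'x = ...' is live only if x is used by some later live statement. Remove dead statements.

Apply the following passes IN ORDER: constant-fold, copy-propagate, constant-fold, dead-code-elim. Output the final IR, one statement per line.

Answer: return 3

Derivation:
Initial IR:
  t = 3
  c = t - t
  d = t
  x = t
  a = t - x
  return x
After constant-fold (6 stmts):
  t = 3
  c = t - t
  d = t
  x = t
  a = t - x
  return x
After copy-propagate (6 stmts):
  t = 3
  c = 3 - 3
  d = 3
  x = 3
  a = 3 - 3
  return 3
After constant-fold (6 stmts):
  t = 3
  c = 0
  d = 3
  x = 3
  a = 0
  return 3
After dead-code-elim (1 stmts):
  return 3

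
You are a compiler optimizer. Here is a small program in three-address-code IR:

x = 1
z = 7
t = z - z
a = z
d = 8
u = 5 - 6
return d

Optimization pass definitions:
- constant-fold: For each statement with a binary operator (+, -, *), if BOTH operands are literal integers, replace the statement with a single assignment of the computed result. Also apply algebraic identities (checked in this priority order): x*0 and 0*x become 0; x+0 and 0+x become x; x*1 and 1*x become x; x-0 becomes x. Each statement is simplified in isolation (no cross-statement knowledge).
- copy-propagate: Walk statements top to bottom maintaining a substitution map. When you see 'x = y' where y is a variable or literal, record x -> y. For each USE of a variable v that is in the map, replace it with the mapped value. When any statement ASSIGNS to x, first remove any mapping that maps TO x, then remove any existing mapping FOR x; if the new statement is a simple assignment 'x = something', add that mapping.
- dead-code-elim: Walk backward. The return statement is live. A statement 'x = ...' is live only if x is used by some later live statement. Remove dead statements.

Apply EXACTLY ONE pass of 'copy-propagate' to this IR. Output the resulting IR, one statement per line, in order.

Answer: x = 1
z = 7
t = 7 - 7
a = 7
d = 8
u = 5 - 6
return 8

Derivation:
Applying copy-propagate statement-by-statement:
  [1] x = 1  (unchanged)
  [2] z = 7  (unchanged)
  [3] t = z - z  -> t = 7 - 7
  [4] a = z  -> a = 7
  [5] d = 8  (unchanged)
  [6] u = 5 - 6  (unchanged)
  [7] return d  -> return 8
Result (7 stmts):
  x = 1
  z = 7
  t = 7 - 7
  a = 7
  d = 8
  u = 5 - 6
  return 8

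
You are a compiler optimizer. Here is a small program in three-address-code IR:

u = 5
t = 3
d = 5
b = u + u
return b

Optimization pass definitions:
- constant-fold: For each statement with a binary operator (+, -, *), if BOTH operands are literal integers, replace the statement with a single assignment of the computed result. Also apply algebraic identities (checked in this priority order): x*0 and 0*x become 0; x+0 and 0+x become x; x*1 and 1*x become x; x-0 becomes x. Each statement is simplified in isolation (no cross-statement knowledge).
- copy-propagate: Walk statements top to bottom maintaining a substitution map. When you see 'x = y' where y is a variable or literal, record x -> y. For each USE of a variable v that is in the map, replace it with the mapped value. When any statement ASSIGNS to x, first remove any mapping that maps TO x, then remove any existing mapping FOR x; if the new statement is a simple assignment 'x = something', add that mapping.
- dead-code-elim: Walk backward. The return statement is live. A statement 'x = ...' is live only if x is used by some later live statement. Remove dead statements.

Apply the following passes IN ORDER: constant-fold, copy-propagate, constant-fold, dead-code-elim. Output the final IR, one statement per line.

Answer: b = 10
return b

Derivation:
Initial IR:
  u = 5
  t = 3
  d = 5
  b = u + u
  return b
After constant-fold (5 stmts):
  u = 5
  t = 3
  d = 5
  b = u + u
  return b
After copy-propagate (5 stmts):
  u = 5
  t = 3
  d = 5
  b = 5 + 5
  return b
After constant-fold (5 stmts):
  u = 5
  t = 3
  d = 5
  b = 10
  return b
After dead-code-elim (2 stmts):
  b = 10
  return b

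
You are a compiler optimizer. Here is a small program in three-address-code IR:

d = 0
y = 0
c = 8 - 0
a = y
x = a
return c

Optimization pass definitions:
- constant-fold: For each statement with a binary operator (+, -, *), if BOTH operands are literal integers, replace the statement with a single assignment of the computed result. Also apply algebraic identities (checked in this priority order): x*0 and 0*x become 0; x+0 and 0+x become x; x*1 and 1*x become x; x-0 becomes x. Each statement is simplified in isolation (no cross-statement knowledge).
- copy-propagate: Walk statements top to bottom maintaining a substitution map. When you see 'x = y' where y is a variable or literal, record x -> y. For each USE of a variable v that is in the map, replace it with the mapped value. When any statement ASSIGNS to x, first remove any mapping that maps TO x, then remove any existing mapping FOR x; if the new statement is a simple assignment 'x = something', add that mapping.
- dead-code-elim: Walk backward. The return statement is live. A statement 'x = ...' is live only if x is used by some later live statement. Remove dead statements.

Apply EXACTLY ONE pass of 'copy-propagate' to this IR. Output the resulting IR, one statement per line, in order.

Answer: d = 0
y = 0
c = 8 - 0
a = 0
x = 0
return c

Derivation:
Applying copy-propagate statement-by-statement:
  [1] d = 0  (unchanged)
  [2] y = 0  (unchanged)
  [3] c = 8 - 0  (unchanged)
  [4] a = y  -> a = 0
  [5] x = a  -> x = 0
  [6] return c  (unchanged)
Result (6 stmts):
  d = 0
  y = 0
  c = 8 - 0
  a = 0
  x = 0
  return c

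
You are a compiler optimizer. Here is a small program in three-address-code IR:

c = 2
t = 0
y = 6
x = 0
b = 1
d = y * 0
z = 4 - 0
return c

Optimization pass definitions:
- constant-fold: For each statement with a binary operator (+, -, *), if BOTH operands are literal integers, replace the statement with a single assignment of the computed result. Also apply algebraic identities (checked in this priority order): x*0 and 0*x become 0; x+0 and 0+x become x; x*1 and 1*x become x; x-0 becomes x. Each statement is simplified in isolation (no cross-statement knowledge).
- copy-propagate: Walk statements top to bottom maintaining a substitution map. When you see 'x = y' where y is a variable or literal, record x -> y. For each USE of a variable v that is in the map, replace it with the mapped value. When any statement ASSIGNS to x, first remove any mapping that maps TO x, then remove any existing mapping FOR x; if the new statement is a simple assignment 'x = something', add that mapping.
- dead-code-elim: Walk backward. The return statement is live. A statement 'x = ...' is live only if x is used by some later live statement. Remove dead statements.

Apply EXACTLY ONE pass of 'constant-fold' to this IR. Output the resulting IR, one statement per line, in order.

Applying constant-fold statement-by-statement:
  [1] c = 2  (unchanged)
  [2] t = 0  (unchanged)
  [3] y = 6  (unchanged)
  [4] x = 0  (unchanged)
  [5] b = 1  (unchanged)
  [6] d = y * 0  -> d = 0
  [7] z = 4 - 0  -> z = 4
  [8] return c  (unchanged)
Result (8 stmts):
  c = 2
  t = 0
  y = 6
  x = 0
  b = 1
  d = 0
  z = 4
  return c

Answer: c = 2
t = 0
y = 6
x = 0
b = 1
d = 0
z = 4
return c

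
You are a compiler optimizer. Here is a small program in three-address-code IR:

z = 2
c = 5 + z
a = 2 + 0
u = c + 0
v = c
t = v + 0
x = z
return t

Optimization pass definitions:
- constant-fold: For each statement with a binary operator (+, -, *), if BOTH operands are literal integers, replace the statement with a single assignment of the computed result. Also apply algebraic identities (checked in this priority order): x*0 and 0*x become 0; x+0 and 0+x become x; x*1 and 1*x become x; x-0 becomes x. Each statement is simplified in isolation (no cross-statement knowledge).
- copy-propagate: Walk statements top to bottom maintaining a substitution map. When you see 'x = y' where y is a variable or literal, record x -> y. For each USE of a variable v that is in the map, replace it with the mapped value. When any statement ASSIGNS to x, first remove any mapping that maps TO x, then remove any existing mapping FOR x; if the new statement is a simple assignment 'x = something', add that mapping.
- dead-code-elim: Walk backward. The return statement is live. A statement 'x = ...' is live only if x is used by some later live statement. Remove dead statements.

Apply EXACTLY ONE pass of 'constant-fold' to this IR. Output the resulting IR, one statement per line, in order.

Answer: z = 2
c = 5 + z
a = 2
u = c
v = c
t = v
x = z
return t

Derivation:
Applying constant-fold statement-by-statement:
  [1] z = 2  (unchanged)
  [2] c = 5 + z  (unchanged)
  [3] a = 2 + 0  -> a = 2
  [4] u = c + 0  -> u = c
  [5] v = c  (unchanged)
  [6] t = v + 0  -> t = v
  [7] x = z  (unchanged)
  [8] return t  (unchanged)
Result (8 stmts):
  z = 2
  c = 5 + z
  a = 2
  u = c
  v = c
  t = v
  x = z
  return t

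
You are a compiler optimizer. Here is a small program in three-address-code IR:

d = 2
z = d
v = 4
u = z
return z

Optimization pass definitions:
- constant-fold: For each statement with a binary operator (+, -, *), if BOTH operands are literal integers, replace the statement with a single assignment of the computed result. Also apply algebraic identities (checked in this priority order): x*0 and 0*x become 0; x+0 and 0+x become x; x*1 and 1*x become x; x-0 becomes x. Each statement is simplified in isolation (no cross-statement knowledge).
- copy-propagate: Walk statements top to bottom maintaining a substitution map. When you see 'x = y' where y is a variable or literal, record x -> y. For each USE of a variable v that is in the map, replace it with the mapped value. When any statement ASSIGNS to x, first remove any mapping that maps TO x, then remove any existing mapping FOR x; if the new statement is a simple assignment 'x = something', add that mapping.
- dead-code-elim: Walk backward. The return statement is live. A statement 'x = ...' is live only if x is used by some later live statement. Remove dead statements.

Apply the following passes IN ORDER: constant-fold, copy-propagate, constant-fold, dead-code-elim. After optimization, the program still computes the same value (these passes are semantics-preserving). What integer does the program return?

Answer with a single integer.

Answer: 2

Derivation:
Initial IR:
  d = 2
  z = d
  v = 4
  u = z
  return z
After constant-fold (5 stmts):
  d = 2
  z = d
  v = 4
  u = z
  return z
After copy-propagate (5 stmts):
  d = 2
  z = 2
  v = 4
  u = 2
  return 2
After constant-fold (5 stmts):
  d = 2
  z = 2
  v = 4
  u = 2
  return 2
After dead-code-elim (1 stmts):
  return 2
Evaluate:
  d = 2  =>  d = 2
  z = d  =>  z = 2
  v = 4  =>  v = 4
  u = z  =>  u = 2
  return z = 2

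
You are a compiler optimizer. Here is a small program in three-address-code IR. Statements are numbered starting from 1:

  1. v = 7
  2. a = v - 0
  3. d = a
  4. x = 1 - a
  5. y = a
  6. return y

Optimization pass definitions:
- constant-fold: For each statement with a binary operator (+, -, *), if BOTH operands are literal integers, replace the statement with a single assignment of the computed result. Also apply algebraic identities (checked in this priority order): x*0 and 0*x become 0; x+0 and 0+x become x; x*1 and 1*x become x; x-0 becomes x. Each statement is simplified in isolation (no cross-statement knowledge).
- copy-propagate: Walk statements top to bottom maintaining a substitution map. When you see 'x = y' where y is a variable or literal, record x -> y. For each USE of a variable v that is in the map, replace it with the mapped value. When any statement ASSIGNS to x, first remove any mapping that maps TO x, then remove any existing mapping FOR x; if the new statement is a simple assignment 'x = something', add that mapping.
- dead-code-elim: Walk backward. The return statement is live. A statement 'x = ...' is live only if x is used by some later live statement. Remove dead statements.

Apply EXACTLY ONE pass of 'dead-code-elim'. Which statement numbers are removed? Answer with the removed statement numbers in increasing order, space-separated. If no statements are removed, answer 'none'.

Backward liveness scan:
Stmt 1 'v = 7': KEEP (v is live); live-in = []
Stmt 2 'a = v - 0': KEEP (a is live); live-in = ['v']
Stmt 3 'd = a': DEAD (d not in live set ['a'])
Stmt 4 'x = 1 - a': DEAD (x not in live set ['a'])
Stmt 5 'y = a': KEEP (y is live); live-in = ['a']
Stmt 6 'return y': KEEP (return); live-in = ['y']
Removed statement numbers: [3, 4]
Surviving IR:
  v = 7
  a = v - 0
  y = a
  return y

Answer: 3 4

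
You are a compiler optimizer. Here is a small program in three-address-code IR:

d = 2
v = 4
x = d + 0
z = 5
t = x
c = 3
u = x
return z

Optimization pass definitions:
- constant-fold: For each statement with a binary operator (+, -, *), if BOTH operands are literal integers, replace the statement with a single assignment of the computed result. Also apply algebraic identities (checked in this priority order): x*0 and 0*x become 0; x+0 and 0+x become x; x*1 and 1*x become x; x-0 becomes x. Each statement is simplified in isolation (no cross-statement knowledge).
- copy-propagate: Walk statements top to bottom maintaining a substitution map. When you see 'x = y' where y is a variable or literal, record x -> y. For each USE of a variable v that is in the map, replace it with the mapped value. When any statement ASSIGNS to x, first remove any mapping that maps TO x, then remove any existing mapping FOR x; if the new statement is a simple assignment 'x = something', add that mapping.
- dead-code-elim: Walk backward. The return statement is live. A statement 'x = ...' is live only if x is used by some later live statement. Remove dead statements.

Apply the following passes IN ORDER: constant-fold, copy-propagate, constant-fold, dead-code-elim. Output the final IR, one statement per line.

Initial IR:
  d = 2
  v = 4
  x = d + 0
  z = 5
  t = x
  c = 3
  u = x
  return z
After constant-fold (8 stmts):
  d = 2
  v = 4
  x = d
  z = 5
  t = x
  c = 3
  u = x
  return z
After copy-propagate (8 stmts):
  d = 2
  v = 4
  x = 2
  z = 5
  t = 2
  c = 3
  u = 2
  return 5
After constant-fold (8 stmts):
  d = 2
  v = 4
  x = 2
  z = 5
  t = 2
  c = 3
  u = 2
  return 5
After dead-code-elim (1 stmts):
  return 5

Answer: return 5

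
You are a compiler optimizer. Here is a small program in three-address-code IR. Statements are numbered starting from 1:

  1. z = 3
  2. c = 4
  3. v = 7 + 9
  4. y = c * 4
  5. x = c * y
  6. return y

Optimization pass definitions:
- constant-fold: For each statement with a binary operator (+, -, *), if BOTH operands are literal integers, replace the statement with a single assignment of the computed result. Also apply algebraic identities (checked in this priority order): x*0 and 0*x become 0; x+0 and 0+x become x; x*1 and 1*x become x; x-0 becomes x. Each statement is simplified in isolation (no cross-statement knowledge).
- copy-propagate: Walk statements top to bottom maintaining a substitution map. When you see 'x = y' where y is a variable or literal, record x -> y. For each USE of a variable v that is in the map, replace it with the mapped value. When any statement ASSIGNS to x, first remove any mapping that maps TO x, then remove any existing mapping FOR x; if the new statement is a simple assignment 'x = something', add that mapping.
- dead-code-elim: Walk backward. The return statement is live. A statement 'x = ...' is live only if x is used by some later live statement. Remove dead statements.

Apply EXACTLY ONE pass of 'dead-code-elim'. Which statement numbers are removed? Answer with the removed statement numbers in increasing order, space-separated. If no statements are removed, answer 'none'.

Answer: 1 3 5

Derivation:
Backward liveness scan:
Stmt 1 'z = 3': DEAD (z not in live set [])
Stmt 2 'c = 4': KEEP (c is live); live-in = []
Stmt 3 'v = 7 + 9': DEAD (v not in live set ['c'])
Stmt 4 'y = c * 4': KEEP (y is live); live-in = ['c']
Stmt 5 'x = c * y': DEAD (x not in live set ['y'])
Stmt 6 'return y': KEEP (return); live-in = ['y']
Removed statement numbers: [1, 3, 5]
Surviving IR:
  c = 4
  y = c * 4
  return y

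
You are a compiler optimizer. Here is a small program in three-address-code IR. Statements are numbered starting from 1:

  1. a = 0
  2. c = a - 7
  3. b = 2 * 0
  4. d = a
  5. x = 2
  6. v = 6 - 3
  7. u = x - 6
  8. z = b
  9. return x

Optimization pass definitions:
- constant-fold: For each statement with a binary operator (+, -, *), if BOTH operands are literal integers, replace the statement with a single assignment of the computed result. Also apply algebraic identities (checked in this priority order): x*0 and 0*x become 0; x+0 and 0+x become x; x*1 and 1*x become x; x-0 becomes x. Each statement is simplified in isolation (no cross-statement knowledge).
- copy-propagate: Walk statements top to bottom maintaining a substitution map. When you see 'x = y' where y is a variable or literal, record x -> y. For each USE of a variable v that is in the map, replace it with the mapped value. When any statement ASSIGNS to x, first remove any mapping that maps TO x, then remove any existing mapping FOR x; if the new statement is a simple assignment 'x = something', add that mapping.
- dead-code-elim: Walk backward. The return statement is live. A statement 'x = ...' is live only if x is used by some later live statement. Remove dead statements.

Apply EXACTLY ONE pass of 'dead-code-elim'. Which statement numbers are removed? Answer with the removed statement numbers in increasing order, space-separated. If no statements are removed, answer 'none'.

Backward liveness scan:
Stmt 1 'a = 0': DEAD (a not in live set [])
Stmt 2 'c = a - 7': DEAD (c not in live set [])
Stmt 3 'b = 2 * 0': DEAD (b not in live set [])
Stmt 4 'd = a': DEAD (d not in live set [])
Stmt 5 'x = 2': KEEP (x is live); live-in = []
Stmt 6 'v = 6 - 3': DEAD (v not in live set ['x'])
Stmt 7 'u = x - 6': DEAD (u not in live set ['x'])
Stmt 8 'z = b': DEAD (z not in live set ['x'])
Stmt 9 'return x': KEEP (return); live-in = ['x']
Removed statement numbers: [1, 2, 3, 4, 6, 7, 8]
Surviving IR:
  x = 2
  return x

Answer: 1 2 3 4 6 7 8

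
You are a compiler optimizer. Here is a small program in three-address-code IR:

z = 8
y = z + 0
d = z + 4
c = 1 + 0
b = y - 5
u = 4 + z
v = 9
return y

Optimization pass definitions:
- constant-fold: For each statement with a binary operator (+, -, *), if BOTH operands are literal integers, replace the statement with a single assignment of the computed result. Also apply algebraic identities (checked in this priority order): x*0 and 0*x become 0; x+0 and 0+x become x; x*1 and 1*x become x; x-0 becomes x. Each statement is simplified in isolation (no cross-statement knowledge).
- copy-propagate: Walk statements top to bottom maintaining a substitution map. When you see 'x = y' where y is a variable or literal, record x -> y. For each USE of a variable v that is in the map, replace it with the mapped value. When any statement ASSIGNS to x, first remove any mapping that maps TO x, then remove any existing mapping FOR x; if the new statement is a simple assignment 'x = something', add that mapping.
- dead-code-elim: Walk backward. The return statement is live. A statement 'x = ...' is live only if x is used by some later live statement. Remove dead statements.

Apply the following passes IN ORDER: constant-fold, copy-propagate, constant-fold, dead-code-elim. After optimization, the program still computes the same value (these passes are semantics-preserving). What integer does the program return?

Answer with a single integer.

Answer: 8

Derivation:
Initial IR:
  z = 8
  y = z + 0
  d = z + 4
  c = 1 + 0
  b = y - 5
  u = 4 + z
  v = 9
  return y
After constant-fold (8 stmts):
  z = 8
  y = z
  d = z + 4
  c = 1
  b = y - 5
  u = 4 + z
  v = 9
  return y
After copy-propagate (8 stmts):
  z = 8
  y = 8
  d = 8 + 4
  c = 1
  b = 8 - 5
  u = 4 + 8
  v = 9
  return 8
After constant-fold (8 stmts):
  z = 8
  y = 8
  d = 12
  c = 1
  b = 3
  u = 12
  v = 9
  return 8
After dead-code-elim (1 stmts):
  return 8
Evaluate:
  z = 8  =>  z = 8
  y = z + 0  =>  y = 8
  d = z + 4  =>  d = 12
  c = 1 + 0  =>  c = 1
  b = y - 5  =>  b = 3
  u = 4 + z  =>  u = 12
  v = 9  =>  v = 9
  return y = 8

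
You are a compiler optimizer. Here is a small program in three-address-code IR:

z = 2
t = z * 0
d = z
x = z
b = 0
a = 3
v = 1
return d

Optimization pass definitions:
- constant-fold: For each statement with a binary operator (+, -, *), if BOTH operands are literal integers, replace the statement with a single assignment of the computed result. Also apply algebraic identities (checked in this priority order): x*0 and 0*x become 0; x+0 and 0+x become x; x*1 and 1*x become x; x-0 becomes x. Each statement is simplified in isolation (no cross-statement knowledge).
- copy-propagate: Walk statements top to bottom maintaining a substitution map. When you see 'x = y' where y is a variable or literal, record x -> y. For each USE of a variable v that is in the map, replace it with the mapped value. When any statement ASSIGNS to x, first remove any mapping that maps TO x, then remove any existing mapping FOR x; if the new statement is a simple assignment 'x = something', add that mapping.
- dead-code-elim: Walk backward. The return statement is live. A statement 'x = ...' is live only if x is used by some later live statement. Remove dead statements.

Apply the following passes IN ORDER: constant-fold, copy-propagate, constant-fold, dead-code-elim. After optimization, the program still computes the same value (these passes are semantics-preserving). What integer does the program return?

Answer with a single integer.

Initial IR:
  z = 2
  t = z * 0
  d = z
  x = z
  b = 0
  a = 3
  v = 1
  return d
After constant-fold (8 stmts):
  z = 2
  t = 0
  d = z
  x = z
  b = 0
  a = 3
  v = 1
  return d
After copy-propagate (8 stmts):
  z = 2
  t = 0
  d = 2
  x = 2
  b = 0
  a = 3
  v = 1
  return 2
After constant-fold (8 stmts):
  z = 2
  t = 0
  d = 2
  x = 2
  b = 0
  a = 3
  v = 1
  return 2
After dead-code-elim (1 stmts):
  return 2
Evaluate:
  z = 2  =>  z = 2
  t = z * 0  =>  t = 0
  d = z  =>  d = 2
  x = z  =>  x = 2
  b = 0  =>  b = 0
  a = 3  =>  a = 3
  v = 1  =>  v = 1
  return d = 2

Answer: 2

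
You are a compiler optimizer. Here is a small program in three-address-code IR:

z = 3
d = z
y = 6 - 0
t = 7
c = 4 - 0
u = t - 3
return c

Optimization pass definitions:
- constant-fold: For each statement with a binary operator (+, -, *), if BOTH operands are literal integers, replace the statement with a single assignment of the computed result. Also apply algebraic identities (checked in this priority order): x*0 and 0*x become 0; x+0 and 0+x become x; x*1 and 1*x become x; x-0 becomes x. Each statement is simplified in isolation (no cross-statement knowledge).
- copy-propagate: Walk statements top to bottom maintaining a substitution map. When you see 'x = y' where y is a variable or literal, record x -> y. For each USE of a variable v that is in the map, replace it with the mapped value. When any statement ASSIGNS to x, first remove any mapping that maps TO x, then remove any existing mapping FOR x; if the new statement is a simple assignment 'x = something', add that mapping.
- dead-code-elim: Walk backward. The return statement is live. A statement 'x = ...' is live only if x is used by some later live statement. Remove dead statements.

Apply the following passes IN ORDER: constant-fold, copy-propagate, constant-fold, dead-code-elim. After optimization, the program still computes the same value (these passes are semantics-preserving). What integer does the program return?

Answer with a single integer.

Initial IR:
  z = 3
  d = z
  y = 6 - 0
  t = 7
  c = 4 - 0
  u = t - 3
  return c
After constant-fold (7 stmts):
  z = 3
  d = z
  y = 6
  t = 7
  c = 4
  u = t - 3
  return c
After copy-propagate (7 stmts):
  z = 3
  d = 3
  y = 6
  t = 7
  c = 4
  u = 7 - 3
  return 4
After constant-fold (7 stmts):
  z = 3
  d = 3
  y = 6
  t = 7
  c = 4
  u = 4
  return 4
After dead-code-elim (1 stmts):
  return 4
Evaluate:
  z = 3  =>  z = 3
  d = z  =>  d = 3
  y = 6 - 0  =>  y = 6
  t = 7  =>  t = 7
  c = 4 - 0  =>  c = 4
  u = t - 3  =>  u = 4
  return c = 4

Answer: 4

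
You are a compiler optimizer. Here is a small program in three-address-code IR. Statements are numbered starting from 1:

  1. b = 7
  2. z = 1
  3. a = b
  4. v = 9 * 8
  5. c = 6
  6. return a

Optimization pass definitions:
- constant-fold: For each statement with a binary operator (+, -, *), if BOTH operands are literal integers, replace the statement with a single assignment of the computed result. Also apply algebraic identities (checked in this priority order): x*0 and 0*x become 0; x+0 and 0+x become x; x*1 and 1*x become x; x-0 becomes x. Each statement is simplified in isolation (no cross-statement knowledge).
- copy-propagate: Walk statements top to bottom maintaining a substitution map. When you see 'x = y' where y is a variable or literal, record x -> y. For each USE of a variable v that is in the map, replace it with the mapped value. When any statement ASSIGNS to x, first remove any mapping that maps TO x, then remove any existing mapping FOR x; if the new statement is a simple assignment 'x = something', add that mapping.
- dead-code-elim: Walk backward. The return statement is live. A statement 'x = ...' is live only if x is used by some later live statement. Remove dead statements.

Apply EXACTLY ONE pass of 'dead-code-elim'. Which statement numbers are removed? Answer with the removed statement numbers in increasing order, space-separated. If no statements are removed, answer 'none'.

Answer: 2 4 5

Derivation:
Backward liveness scan:
Stmt 1 'b = 7': KEEP (b is live); live-in = []
Stmt 2 'z = 1': DEAD (z not in live set ['b'])
Stmt 3 'a = b': KEEP (a is live); live-in = ['b']
Stmt 4 'v = 9 * 8': DEAD (v not in live set ['a'])
Stmt 5 'c = 6': DEAD (c not in live set ['a'])
Stmt 6 'return a': KEEP (return); live-in = ['a']
Removed statement numbers: [2, 4, 5]
Surviving IR:
  b = 7
  a = b
  return a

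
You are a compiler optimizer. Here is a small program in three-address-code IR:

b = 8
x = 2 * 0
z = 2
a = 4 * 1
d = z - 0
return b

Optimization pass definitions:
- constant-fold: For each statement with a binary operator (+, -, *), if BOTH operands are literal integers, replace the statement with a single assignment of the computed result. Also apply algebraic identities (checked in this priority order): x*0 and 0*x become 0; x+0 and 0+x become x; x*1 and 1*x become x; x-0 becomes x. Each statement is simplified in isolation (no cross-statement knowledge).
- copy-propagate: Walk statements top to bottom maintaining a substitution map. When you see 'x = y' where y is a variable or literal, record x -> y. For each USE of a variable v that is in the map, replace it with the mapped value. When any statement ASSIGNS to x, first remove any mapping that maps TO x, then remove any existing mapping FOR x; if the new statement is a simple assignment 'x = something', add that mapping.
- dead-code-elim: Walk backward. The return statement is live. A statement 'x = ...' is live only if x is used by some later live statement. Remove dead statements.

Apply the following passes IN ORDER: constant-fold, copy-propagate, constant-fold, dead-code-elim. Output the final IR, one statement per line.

Answer: return 8

Derivation:
Initial IR:
  b = 8
  x = 2 * 0
  z = 2
  a = 4 * 1
  d = z - 0
  return b
After constant-fold (6 stmts):
  b = 8
  x = 0
  z = 2
  a = 4
  d = z
  return b
After copy-propagate (6 stmts):
  b = 8
  x = 0
  z = 2
  a = 4
  d = 2
  return 8
After constant-fold (6 stmts):
  b = 8
  x = 0
  z = 2
  a = 4
  d = 2
  return 8
After dead-code-elim (1 stmts):
  return 8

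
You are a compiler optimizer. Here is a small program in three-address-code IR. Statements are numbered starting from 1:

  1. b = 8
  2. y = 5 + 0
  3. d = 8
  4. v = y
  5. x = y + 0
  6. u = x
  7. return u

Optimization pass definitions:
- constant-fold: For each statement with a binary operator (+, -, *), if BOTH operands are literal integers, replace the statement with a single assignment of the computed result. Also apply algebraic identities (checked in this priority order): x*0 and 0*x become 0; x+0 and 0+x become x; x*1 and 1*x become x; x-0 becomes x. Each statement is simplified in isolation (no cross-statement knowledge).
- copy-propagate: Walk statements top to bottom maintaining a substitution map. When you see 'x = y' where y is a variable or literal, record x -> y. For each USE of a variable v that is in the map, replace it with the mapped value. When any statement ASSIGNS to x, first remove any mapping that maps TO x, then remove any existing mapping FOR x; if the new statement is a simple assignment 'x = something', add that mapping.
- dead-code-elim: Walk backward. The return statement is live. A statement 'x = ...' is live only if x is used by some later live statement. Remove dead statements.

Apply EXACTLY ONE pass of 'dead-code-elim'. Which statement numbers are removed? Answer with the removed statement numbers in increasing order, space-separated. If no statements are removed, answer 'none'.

Answer: 1 3 4

Derivation:
Backward liveness scan:
Stmt 1 'b = 8': DEAD (b not in live set [])
Stmt 2 'y = 5 + 0': KEEP (y is live); live-in = []
Stmt 3 'd = 8': DEAD (d not in live set ['y'])
Stmt 4 'v = y': DEAD (v not in live set ['y'])
Stmt 5 'x = y + 0': KEEP (x is live); live-in = ['y']
Stmt 6 'u = x': KEEP (u is live); live-in = ['x']
Stmt 7 'return u': KEEP (return); live-in = ['u']
Removed statement numbers: [1, 3, 4]
Surviving IR:
  y = 5 + 0
  x = y + 0
  u = x
  return u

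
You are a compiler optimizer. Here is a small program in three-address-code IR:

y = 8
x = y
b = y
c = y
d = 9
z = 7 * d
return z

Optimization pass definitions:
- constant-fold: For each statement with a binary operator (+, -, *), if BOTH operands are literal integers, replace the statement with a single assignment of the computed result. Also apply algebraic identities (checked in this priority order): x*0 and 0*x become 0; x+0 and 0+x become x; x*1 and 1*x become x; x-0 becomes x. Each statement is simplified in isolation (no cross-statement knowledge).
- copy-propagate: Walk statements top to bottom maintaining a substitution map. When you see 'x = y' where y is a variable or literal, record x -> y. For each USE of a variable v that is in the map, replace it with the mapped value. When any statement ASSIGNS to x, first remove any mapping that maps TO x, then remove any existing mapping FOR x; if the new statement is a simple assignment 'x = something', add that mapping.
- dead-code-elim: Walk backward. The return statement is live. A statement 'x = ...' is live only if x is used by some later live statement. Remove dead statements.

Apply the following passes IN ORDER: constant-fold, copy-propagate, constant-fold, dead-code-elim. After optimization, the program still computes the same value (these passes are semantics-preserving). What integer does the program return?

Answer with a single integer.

Initial IR:
  y = 8
  x = y
  b = y
  c = y
  d = 9
  z = 7 * d
  return z
After constant-fold (7 stmts):
  y = 8
  x = y
  b = y
  c = y
  d = 9
  z = 7 * d
  return z
After copy-propagate (7 stmts):
  y = 8
  x = 8
  b = 8
  c = 8
  d = 9
  z = 7 * 9
  return z
After constant-fold (7 stmts):
  y = 8
  x = 8
  b = 8
  c = 8
  d = 9
  z = 63
  return z
After dead-code-elim (2 stmts):
  z = 63
  return z
Evaluate:
  y = 8  =>  y = 8
  x = y  =>  x = 8
  b = y  =>  b = 8
  c = y  =>  c = 8
  d = 9  =>  d = 9
  z = 7 * d  =>  z = 63
  return z = 63

Answer: 63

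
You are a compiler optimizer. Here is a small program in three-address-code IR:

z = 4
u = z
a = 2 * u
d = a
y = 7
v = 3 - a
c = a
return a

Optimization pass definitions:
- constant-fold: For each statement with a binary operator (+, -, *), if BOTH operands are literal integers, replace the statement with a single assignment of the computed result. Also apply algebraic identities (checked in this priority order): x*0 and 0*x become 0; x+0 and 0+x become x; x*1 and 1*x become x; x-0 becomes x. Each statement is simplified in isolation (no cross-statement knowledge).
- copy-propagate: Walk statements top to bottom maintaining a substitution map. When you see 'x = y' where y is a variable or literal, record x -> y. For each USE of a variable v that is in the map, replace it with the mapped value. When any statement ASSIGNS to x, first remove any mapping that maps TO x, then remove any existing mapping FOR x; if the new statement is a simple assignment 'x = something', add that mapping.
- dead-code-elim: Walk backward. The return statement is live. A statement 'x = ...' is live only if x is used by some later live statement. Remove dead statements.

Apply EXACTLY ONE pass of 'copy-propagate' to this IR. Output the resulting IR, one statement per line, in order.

Answer: z = 4
u = 4
a = 2 * 4
d = a
y = 7
v = 3 - a
c = a
return a

Derivation:
Applying copy-propagate statement-by-statement:
  [1] z = 4  (unchanged)
  [2] u = z  -> u = 4
  [3] a = 2 * u  -> a = 2 * 4
  [4] d = a  (unchanged)
  [5] y = 7  (unchanged)
  [6] v = 3 - a  (unchanged)
  [7] c = a  (unchanged)
  [8] return a  (unchanged)
Result (8 stmts):
  z = 4
  u = 4
  a = 2 * 4
  d = a
  y = 7
  v = 3 - a
  c = a
  return a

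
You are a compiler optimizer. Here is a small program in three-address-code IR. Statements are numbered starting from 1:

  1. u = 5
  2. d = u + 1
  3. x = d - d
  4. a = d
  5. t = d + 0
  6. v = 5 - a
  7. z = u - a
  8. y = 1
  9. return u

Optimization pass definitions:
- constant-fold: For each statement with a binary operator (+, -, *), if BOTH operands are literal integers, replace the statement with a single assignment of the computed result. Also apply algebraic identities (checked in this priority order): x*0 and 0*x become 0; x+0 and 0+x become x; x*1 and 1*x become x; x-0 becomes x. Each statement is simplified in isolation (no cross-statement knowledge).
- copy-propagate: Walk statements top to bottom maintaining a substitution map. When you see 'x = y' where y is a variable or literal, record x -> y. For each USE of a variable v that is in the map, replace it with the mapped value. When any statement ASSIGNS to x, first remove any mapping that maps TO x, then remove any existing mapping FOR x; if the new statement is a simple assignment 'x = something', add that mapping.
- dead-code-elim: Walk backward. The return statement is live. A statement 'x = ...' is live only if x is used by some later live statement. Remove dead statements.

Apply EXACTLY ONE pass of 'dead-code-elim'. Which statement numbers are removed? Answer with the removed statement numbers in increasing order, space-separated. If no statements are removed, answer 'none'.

Answer: 2 3 4 5 6 7 8

Derivation:
Backward liveness scan:
Stmt 1 'u = 5': KEEP (u is live); live-in = []
Stmt 2 'd = u + 1': DEAD (d not in live set ['u'])
Stmt 3 'x = d - d': DEAD (x not in live set ['u'])
Stmt 4 'a = d': DEAD (a not in live set ['u'])
Stmt 5 't = d + 0': DEAD (t not in live set ['u'])
Stmt 6 'v = 5 - a': DEAD (v not in live set ['u'])
Stmt 7 'z = u - a': DEAD (z not in live set ['u'])
Stmt 8 'y = 1': DEAD (y not in live set ['u'])
Stmt 9 'return u': KEEP (return); live-in = ['u']
Removed statement numbers: [2, 3, 4, 5, 6, 7, 8]
Surviving IR:
  u = 5
  return u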